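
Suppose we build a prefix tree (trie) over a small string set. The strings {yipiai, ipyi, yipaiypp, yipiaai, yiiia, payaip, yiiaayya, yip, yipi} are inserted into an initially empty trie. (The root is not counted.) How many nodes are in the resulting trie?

31

Trace insertions, counting only characters that open a new branch:
  "yipiai" → 6 new (y, i, p, i, a, i)
  "ipyi" → 4 new (i, p, y, i)
  "yipaiypp" → prefix "yip" already present; 5 new (a, i, y, p, p)
  "yipiaai" → prefix "yipia" already present; 2 new (a, i)
  "yiiia" → prefix "yi" already present; 3 new (i, i, a)
  "payaip" → 6 new (p, a, y, a, i, p)
  "yiiaayya" → prefix "yii" already present; 5 new (a, a, y, y, a)
  "yip" → prefix "yip" already present; 0 new (none)
  "yipi" → prefix "yipi" already present; 0 new (none)
Total nodes = 6 + 4 + 5 + 2 + 3 + 6 + 5 + 0 + 0 = 31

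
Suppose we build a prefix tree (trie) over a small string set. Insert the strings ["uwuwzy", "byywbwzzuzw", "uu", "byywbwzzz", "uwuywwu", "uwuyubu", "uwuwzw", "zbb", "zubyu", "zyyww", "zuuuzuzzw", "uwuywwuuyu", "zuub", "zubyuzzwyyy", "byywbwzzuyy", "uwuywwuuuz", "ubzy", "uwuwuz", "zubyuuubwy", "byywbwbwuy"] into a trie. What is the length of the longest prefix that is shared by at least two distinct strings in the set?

9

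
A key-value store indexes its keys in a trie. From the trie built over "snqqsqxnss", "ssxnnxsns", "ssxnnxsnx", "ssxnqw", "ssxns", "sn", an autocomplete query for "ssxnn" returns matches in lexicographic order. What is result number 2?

Words with prefix "ssxnn", in lexicographic order: "ssxnnxsns", "ssxnnxsnx"
Position 2: ssxnnxsnx

ssxnnxsnx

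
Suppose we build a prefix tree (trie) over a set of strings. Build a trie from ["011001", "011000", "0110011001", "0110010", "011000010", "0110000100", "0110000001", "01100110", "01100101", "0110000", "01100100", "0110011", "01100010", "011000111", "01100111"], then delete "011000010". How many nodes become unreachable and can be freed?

0

A node on "011000010"'s path can go only if nothing else ends at it or branches off below it.
Every node on "011000010" is still needed (e.g. by "0110000100"), so nothing is freed.
Nodes removed: 0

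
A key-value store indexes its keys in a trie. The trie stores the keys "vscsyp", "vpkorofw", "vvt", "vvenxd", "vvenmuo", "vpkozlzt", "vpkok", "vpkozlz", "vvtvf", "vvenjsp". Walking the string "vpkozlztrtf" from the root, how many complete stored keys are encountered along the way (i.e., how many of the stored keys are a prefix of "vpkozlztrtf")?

2

Walk "vpkozlztrtf" from the root; an end-of-word marker is hit whenever a stored word is a prefix of "vpkozlztrtf".
Prefixes of the query that are stored words: "vpkozlz", "vpkozlzt"
Count: 2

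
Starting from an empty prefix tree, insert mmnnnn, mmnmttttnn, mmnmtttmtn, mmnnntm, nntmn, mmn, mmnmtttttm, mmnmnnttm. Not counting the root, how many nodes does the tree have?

30

Insert word by word; a character creates a node only if that edge doesn't already exist:
  "mmnnnn" → 6 new (m, m, n, n, n, n)
  "mmnmttttnn" → prefix "mmn" already present; 7 new (m, t, t, t, t, n, n)
  "mmnmtttmtn" → prefix "mmnmttt" already present; 3 new (m, t, n)
  "mmnnntm" → prefix "mmnnn" already present; 2 new (t, m)
  "nntmn" → 5 new (n, n, t, m, n)
  "mmn" → prefix "mmn" already present; 0 new (none)
  "mmnmtttttm" → prefix "mmnmtttt" already present; 2 new (t, m)
  "mmnmnnttm" → prefix "mmnm" already present; 5 new (n, n, t, t, m)
Total nodes = 6 + 7 + 3 + 2 + 5 + 0 + 2 + 5 = 30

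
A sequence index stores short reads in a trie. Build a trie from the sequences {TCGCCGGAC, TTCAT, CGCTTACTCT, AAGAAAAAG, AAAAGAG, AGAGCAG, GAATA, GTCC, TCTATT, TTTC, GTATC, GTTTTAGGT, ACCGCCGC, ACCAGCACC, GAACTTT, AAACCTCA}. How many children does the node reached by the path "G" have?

Walk "G" from the root, arriving at one node.
Characters that immediately follow "G" among the stored strings: {A, T}.
That node has 2 child edges.

2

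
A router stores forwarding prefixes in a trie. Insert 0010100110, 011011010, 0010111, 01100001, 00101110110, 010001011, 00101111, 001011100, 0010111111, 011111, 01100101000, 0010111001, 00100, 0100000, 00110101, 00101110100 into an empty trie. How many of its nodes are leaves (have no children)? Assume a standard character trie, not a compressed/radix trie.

13

A leaf is a node with no children — equivalently, the end of a word that is not a proper prefix of any other stored word.
Those words: "00100", "0010100110", "0010111001", "00101110100", "00101110110", "0010111111", "00110101", "0100000", "010001011", "01100001", "01100101000", "011011010", "011111"
Leaf count: 13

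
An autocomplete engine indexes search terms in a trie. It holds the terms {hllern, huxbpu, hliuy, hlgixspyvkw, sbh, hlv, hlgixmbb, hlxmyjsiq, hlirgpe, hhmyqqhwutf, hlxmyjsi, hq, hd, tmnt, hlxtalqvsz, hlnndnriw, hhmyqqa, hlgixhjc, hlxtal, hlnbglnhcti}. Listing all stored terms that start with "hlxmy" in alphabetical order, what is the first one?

hlxmyjsi

Words with prefix "hlxmy", in lexicographic order: "hlxmyjsi", "hlxmyjsiq"
The 1st is hlxmyjsi.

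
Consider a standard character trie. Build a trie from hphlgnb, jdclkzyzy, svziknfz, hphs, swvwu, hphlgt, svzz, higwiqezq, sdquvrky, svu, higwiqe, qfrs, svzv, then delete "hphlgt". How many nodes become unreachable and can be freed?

1

A node on "hphlgt"'s path can go only if nothing else ends at it or branches off below it.
The suffix "t" (1 node) is used only by "hphlgt"; the node for "hphlg" still has the child "n", so pruning stops there.
Nodes removed: 1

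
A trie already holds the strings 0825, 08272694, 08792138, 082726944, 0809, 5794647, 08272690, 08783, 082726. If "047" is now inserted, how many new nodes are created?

2

Walking "047" from the root, the first 1 characters ("0") follow existing edges; "4" is the first miss.
So 3 − 1 = 2 new nodes.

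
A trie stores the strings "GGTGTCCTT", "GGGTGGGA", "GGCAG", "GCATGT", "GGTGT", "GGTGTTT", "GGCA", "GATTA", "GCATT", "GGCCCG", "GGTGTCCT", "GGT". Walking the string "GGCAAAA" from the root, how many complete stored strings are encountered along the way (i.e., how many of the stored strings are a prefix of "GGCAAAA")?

Check each prefix of "GGCAAAA" against the stored set — each match is an end-marker on the path.
Prefixes of the query that are stored words: "GGCA"
Count: 1

1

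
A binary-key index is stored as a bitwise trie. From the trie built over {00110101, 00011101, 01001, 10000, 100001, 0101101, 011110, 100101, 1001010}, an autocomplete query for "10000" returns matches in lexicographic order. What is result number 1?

10000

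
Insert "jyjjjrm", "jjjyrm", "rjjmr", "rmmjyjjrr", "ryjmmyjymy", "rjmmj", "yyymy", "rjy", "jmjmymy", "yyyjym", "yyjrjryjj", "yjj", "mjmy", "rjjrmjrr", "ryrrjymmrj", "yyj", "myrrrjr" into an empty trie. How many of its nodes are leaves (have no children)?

A leaf is a node with no children — equivalently, the end of a word that is not a proper prefix of any other stored word.
Those words: "jjjyrm", "jmjmymy", "jyjjjrm", "mjmy", "myrrrjr", "rjjmr", "rjjrmjrr", "rjmmj", "rjy", "rmmjyjjrr", "ryjmmyjymy", "ryrrjymmrj", "yjj", "yyjrjryjj", "yyyjym", "yyymy"
Leaf count: 16

16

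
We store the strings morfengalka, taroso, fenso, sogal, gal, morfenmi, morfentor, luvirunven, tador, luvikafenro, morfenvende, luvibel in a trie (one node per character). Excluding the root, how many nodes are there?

Count nodes per top-level branch (shared prefixes stored once):
  'f'-branch (fenso): 5 nodes
  'g'-branch (gal): 3 nodes
  'l'-branch (luvibel, luvikafenro, luvirunven): 20 nodes
  'm'-branch (morfengalka, morfenmi, morfentor, morfenvende): 21 nodes
  's'-branch (sogal): 5 nodes
  't'-branch (tador, taroso): 9 nodes
Sum: 63

63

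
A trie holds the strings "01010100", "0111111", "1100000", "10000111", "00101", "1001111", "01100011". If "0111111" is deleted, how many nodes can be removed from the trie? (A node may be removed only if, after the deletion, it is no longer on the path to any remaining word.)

4

After clearing the end-marker at "0111111", prune upward until reaching a node still needed by another word.
The suffix "1111" (4 nodes) is used only by "0111111"; the node for "011" still has the child "0", so pruning stops there.
Nodes removed: 4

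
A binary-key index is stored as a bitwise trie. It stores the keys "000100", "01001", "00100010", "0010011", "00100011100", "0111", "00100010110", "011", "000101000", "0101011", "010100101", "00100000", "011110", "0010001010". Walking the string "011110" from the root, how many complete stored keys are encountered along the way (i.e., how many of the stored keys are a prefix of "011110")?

3

Traverse "011110" character by character; count nodes along the way that are marked as word ends.
Prefixes of the query that are stored words: "011", "0111", "011110"
Count: 3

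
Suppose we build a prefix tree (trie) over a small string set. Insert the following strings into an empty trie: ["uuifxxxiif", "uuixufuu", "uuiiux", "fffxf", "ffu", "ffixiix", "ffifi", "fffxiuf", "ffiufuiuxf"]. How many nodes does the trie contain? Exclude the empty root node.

Insert word by word; a character creates a node only if that edge doesn't already exist:
  "uuifxxxiif" → 10 new (u, u, i, f, x, x, x, i, i, f)
  "uuixufuu" → prefix "uui" already present; 5 new (x, u, f, u, u)
  "uuiiux" → prefix "uui" already present; 3 new (i, u, x)
  "fffxf" → 5 new (f, f, f, x, f)
  "ffu" → prefix "ff" already present; 1 new (u)
  "ffixiix" → prefix "ff" already present; 5 new (i, x, i, i, x)
  "ffifi" → prefix "ffi" already present; 2 new (f, i)
  "fffxiuf" → prefix "fffx" already present; 3 new (i, u, f)
  "ffiufuiuxf" → prefix "ffi" already present; 7 new (u, f, u, i, u, x, f)
Total nodes = 10 + 5 + 3 + 5 + 1 + 5 + 2 + 3 + 7 = 41

41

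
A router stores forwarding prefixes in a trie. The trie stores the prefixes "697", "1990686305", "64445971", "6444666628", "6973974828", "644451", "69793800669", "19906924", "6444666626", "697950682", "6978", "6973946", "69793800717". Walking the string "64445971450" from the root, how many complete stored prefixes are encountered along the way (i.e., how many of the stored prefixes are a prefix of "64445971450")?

Traverse "64445971450" character by character; count nodes along the way that are marked as word ends.
Prefixes of the query that are stored words: "64445971"
Count: 1

1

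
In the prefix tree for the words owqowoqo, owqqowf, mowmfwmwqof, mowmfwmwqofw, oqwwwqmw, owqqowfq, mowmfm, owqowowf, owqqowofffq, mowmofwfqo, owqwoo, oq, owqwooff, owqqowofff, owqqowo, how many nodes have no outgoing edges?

Leaves are exactly the stored words that no other stored word extends.
Those words: "mowmfm", "mowmfwmwqofw", "mowmofwfqo", "oqwwwqmw", "owqowoqo", "owqowowf", "owqqowfq", "owqqowofffq", "owqwooff"
Leaf count: 9

9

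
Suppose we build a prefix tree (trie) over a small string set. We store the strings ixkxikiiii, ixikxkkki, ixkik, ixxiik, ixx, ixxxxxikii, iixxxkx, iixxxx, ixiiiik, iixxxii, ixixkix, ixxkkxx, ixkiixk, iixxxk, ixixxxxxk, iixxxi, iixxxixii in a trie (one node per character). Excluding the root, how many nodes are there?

Count nodes per top-level branch (shared prefixes stored once):
  'i'-branch (iixxxi, iixxxii, iixxxixii, iixxxk, iixxxkx, iixxxx, ixiiiik, ixikxkkki, ixixkix, ixixxxxxk, ixkiixk, ixkik, ixkxikiiii, ixx, ixxiik, ixxkkxx, ixxxxxikii): 62 nodes
Sum: 62

62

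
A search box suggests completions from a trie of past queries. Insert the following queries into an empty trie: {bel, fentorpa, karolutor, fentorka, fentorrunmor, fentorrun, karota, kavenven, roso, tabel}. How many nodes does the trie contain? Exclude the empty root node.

Insert word by word; a character creates a node only if that edge doesn't already exist:
  "bel" → 3 new (b, e, l)
  "fentorpa" → 8 new (f, e, n, t, o, r, p, a)
  "karolutor" → 9 new (k, a, r, o, l, u, t, o, r)
  "fentorka" → prefix "fentor" already present; 2 new (k, a)
  "fentorrunmor" → prefix "fentor" already present; 6 new (r, u, n, m, o, r)
  "fentorrun" → prefix "fentorrun" already present; 0 new (none)
  "karota" → prefix "karo" already present; 2 new (t, a)
  "kavenven" → prefix "ka" already present; 6 new (v, e, n, v, e, n)
  "roso" → 4 new (r, o, s, o)
  "tabel" → 5 new (t, a, b, e, l)
Total nodes = 3 + 8 + 9 + 2 + 6 + 0 + 2 + 6 + 4 + 5 = 45

45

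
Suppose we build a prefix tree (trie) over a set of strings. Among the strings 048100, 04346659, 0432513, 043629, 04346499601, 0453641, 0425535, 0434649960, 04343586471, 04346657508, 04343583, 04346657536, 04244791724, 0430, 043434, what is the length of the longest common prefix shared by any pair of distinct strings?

Equivalently: take the maximum, over all pairs, of their longest common prefix length.
e.g. "0434649960" and "04346499601" share the prefix "0434649960" of length 10; no pair shares a longer one.
Longest shared-prefix length: 10

10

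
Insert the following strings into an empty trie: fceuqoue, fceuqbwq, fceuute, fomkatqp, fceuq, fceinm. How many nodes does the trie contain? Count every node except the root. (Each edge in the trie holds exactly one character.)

24

Insert word by word; a character creates a node only if that edge doesn't already exist:
  "fceuqoue" → 8 new (f, c, e, u, q, o, u, e)
  "fceuqbwq" → prefix "fceuq" already present; 3 new (b, w, q)
  "fceuute" → prefix "fceu" already present; 3 new (u, t, e)
  "fomkatqp" → prefix "f" already present; 7 new (o, m, k, a, t, q, p)
  "fceuq" → prefix "fceuq" already present; 0 new (none)
  "fceinm" → prefix "fce" already present; 3 new (i, n, m)
Total nodes = 8 + 3 + 3 + 7 + 0 + 3 = 24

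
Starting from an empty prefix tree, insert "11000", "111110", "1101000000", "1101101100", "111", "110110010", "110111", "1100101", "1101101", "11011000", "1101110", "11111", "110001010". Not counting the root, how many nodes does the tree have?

35

Count nodes per top-level branch (shared prefixes stored once):
  '1'-branch (11000, 110001010, 1100101, 1101000000, 11011000, 110110010, 1101101, 1101101100, 110111, 1101110, 111, 11111, 111110): 35 nodes
Sum: 35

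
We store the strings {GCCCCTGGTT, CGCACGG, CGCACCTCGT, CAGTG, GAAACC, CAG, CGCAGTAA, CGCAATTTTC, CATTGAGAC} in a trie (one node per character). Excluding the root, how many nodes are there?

48

Trace insertions, counting only characters that open a new branch:
  "GCCCCTGGTT" → 10 new (G, C, C, C, C, T, G, G, T, T)
  "CGCACGG" → 7 new (C, G, C, A, C, G, G)
  "CGCACCTCGT" → prefix "CGCAC" already present; 5 new (C, T, C, G, T)
  "CAGTG" → prefix "C" already present; 4 new (A, G, T, G)
  "GAAACC" → prefix "G" already present; 5 new (A, A, A, C, C)
  "CAG" → prefix "CAG" already present; 0 new (none)
  "CGCAGTAA" → prefix "CGCA" already present; 4 new (G, T, A, A)
  "CGCAATTTTC" → prefix "CGCA" already present; 6 new (A, T, T, T, T, C)
  "CATTGAGAC" → prefix "CA" already present; 7 new (T, T, G, A, G, A, C)
Total nodes = 10 + 7 + 5 + 4 + 5 + 0 + 4 + 6 + 7 = 48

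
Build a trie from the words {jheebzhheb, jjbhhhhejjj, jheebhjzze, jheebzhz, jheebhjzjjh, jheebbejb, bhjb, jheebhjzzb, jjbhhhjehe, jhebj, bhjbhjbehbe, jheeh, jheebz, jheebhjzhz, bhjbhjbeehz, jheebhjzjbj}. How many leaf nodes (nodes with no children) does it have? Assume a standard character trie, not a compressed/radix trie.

A leaf is a node with no children — equivalently, the end of a word that is not a proper prefix of any other stored word.
Those words: "bhjbhjbeehz", "bhjbhjbehbe", "jhebj", "jheebbejb", "jheebhjzhz", "jheebhjzjbj", "jheebhjzjjh", "jheebhjzzb", "jheebhjzze", "jheebzhheb", "jheebzhz", "jheeh", "jjbhhhhejjj", "jjbhhhjehe"
Leaf count: 14

14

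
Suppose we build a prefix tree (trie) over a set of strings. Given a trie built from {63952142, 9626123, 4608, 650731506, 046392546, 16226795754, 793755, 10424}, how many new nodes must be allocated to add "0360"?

"0" is already a path in the trie; the remaining "360" must be added.
So 4 − 1 = 3 new nodes.

3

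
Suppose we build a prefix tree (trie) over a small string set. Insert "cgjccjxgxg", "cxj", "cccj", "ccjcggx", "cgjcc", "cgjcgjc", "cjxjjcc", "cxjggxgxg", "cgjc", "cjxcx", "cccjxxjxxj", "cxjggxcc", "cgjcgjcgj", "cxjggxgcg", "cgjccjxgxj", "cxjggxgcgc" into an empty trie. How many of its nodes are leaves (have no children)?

10

Leaves are exactly the stored words that no other stored word extends.
Those words: "cccjxxjxxj", "ccjcggx", "cgjccjxgxg", "cgjccjxgxj", "cgjcgjcgj", "cjxcx", "cjxjjcc", "cxjggxcc", "cxjggxgcgc", "cxjggxgxg"
Leaf count: 10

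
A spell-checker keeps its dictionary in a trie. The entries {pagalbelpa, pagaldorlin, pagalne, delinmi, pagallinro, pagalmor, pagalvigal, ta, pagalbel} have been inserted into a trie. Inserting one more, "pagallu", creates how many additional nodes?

"pagall" is already a path in the trie; the remaining "u" must be added.
Each of the 1 remaining characters creates one node.

1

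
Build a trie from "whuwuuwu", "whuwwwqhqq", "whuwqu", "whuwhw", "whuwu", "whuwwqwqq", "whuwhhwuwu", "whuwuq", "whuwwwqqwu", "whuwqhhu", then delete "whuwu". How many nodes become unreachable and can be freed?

0

After clearing the end-marker at "whuwu", prune upward until reaching a node still needed by another word.
Every node on "whuwu" is still needed (e.g. by "whuwuuwu"), so nothing is freed.
Nodes removed: 0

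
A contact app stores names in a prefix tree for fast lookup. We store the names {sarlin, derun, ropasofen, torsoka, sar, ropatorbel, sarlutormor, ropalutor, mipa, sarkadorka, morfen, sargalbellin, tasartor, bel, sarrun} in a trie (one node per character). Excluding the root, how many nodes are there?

83

Insert word by word; a character creates a node only if that edge doesn't already exist:
  "sarlin" → 6 new (s, a, r, l, i, n)
  "derun" → 5 new (d, e, r, u, n)
  "ropasofen" → 9 new (r, o, p, a, s, o, f, e, n)
  "torsoka" → 7 new (t, o, r, s, o, k, a)
  "sar" → prefix "sar" already present; 0 new (none)
  "ropatorbel" → prefix "ropa" already present; 6 new (t, o, r, b, e, l)
  "sarlutormor" → prefix "sarl" already present; 7 new (u, t, o, r, m, o, r)
  "ropalutor" → prefix "ropa" already present; 5 new (l, u, t, o, r)
  "mipa" → 4 new (m, i, p, a)
  "sarkadorka" → prefix "sar" already present; 7 new (k, a, d, o, r, k, a)
  "morfen" → prefix "m" already present; 5 new (o, r, f, e, n)
  "sargalbellin" → prefix "sar" already present; 9 new (g, a, l, b, e, l, l, i, n)
  "tasartor" → prefix "t" already present; 7 new (a, s, a, r, t, o, r)
  "bel" → 3 new (b, e, l)
  "sarrun" → prefix "sar" already present; 3 new (r, u, n)
Total nodes = 6 + 5 + 9 + 7 + 0 + 6 + 7 + 5 + 4 + 7 + 5 + 9 + 7 + 3 + 3 = 83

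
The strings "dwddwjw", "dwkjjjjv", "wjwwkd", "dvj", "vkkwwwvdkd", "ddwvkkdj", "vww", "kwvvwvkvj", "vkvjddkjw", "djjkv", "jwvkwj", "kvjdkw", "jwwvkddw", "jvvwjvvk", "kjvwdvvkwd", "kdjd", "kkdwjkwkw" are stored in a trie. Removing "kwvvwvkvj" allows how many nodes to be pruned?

A node on "kwvvwvkvj"'s path can go only if nothing else ends at it or branches off below it.
The suffix "wvvwvkvj" (8 nodes) is used only by "kwvvwvkvj"; the node for "k" still has the child "v", so pruning stops there.
Nodes removed: 8

8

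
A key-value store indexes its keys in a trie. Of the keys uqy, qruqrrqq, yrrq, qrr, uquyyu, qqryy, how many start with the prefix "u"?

2

Walk to "u"; the words in its subtree are exactly those with that prefix.
Matches: "uquyyu", "uqy"
Count: 2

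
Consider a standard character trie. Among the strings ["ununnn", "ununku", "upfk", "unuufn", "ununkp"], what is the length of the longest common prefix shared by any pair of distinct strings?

The deepest shared node is where two words last agree before diverging.
"ununkp" and "ununku" agree on "ununk" (5 characters) before diverging; nothing deeper is shared.
Longest shared-prefix length: 5

5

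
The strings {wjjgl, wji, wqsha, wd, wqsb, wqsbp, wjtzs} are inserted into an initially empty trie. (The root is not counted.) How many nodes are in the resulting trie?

Trace insertions, counting only characters that open a new branch:
  "wjjgl" → 5 new (w, j, j, g, l)
  "wji" → prefix "wj" already present; 1 new (i)
  "wqsha" → prefix "w" already present; 4 new (q, s, h, a)
  "wd" → prefix "w" already present; 1 new (d)
  "wqsb" → prefix "wqs" already present; 1 new (b)
  "wqsbp" → prefix "wqsb" already present; 1 new (p)
  "wjtzs" → prefix "wj" already present; 3 new (t, z, s)
Total nodes = 5 + 1 + 4 + 1 + 1 + 1 + 3 = 16

16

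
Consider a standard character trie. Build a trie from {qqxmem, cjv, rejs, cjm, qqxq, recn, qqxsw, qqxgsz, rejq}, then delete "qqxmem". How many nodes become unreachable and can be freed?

3

Walk "qqxmem" from the leaf back toward the root, removing each node that no remaining word uses.
The suffix "mem" (3 nodes) is used only by "qqxmem"; the node for "qqx" still has the child "q", so pruning stops there.
Nodes removed: 3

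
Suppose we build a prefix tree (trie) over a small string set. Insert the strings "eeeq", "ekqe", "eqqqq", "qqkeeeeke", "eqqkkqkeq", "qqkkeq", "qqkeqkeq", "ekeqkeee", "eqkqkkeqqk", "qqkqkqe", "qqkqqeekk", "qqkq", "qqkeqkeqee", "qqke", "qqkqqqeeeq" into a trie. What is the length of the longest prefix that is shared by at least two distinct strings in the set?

Look for the deepest trie node that still has at least two words in its subtree.
e.g. "qqkeqkeq" and "qqkeqkeqee" share the prefix "qqkeqkeq" of length 8; no pair shares a longer one.
Longest shared-prefix length: 8

8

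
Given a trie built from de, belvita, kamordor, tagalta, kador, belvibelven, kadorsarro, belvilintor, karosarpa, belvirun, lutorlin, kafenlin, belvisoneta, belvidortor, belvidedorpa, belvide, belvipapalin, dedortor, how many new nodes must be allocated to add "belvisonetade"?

The longest prefix of "belvisonetade" already in the trie is "belvisoneta" (length 11).
Each of the 2 remaining characters creates one node.

2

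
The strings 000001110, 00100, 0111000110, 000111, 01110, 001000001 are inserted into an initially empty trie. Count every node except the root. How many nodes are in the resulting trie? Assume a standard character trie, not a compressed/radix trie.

28

Count nodes per top-level branch (shared prefixes stored once):
  '0'-branch (000001110, 000111, 00100, 001000001, 01110, 0111000110): 28 nodes
Sum: 28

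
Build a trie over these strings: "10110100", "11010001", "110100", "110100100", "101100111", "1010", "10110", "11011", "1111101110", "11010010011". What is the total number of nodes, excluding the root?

Insert word by word; a character creates a node only if that edge doesn't already exist:
  "10110100" → 8 new (1, 0, 1, 1, 0, 1, 0, 0)
  "11010001" → prefix "1" already present; 7 new (1, 0, 1, 0, 0, 0, 1)
  "110100" → prefix "110100" already present; 0 new (none)
  "110100100" → prefix "110100" already present; 3 new (1, 0, 0)
  "101100111" → prefix "10110" already present; 4 new (0, 1, 1, 1)
  "1010" → prefix "101" already present; 1 new (0)
  "10110" → prefix "10110" already present; 0 new (none)
  "11011" → prefix "1101" already present; 1 new (1)
  "1111101110" → prefix "11" already present; 8 new (1, 1, 1, 0, 1, 1, 1, 0)
  "11010010011" → prefix "110100100" already present; 2 new (1, 1)
Total nodes = 8 + 7 + 0 + 3 + 4 + 1 + 0 + 1 + 8 + 2 = 34

34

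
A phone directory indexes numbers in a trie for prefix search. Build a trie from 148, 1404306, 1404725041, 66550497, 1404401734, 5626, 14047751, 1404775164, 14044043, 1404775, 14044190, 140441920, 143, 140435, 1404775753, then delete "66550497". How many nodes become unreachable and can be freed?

8

A node on "66550497"'s path can go only if nothing else ends at it or branches off below it.
No other word shares any prefix with "66550497", so all 8 of its nodes go.
Nodes removed: 8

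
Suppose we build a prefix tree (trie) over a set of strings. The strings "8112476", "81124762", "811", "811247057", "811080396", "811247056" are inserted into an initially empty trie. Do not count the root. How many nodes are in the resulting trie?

Count nodes per top-level branch (shared prefixes stored once):
  '8'-branch (811, 811080396, 811247056, 811247057, 8112476, 81124762): 18 nodes
Sum: 18

18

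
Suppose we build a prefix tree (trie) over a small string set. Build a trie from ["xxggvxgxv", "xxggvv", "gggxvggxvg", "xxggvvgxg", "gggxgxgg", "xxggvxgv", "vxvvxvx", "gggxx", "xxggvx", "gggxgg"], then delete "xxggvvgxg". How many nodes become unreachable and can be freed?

3

Walk "xxggvvgxg" from the leaf back toward the root, removing each node that no remaining word uses.
The suffix "gxg" (3 nodes) is used only by "xxggvvgxg"; "xxggvv" is itself a stored word, so pruning stops there.
Nodes removed: 3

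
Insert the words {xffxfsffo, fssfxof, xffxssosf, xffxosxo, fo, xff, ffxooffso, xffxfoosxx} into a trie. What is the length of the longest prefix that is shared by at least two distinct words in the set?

5

Look for the deepest trie node that still has at least two words in its subtree.
e.g. "xffxfoosxx" and "xffxfsffo" share the prefix "xffxf" of length 5; no pair shares a longer one.
Longest shared-prefix length: 5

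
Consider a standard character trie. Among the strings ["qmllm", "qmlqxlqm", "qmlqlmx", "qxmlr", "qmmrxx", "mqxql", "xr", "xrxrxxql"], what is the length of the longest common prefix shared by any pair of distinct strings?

4

Equivalently: take the maximum, over all pairs, of their longest common prefix length.
e.g. "qmlqlmx" and "qmlqxlqm" share the prefix "qmlq" of length 4; no pair shares a longer one.
Longest shared-prefix length: 4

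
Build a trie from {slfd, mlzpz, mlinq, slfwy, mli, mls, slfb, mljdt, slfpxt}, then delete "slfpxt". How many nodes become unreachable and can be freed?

After clearing the end-marker at "slfpxt", prune upward until reaching a node still needed by another word.
The suffix "pxt" (3 nodes) is used only by "slfpxt"; the node for "slf" still has the child "d", so pruning stops there.
Nodes removed: 3

3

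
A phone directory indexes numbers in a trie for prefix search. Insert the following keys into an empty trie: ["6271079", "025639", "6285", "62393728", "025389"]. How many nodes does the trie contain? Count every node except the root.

24

Insert word by word; a character creates a node only if that edge doesn't already exist:
  "6271079" → 7 new (6, 2, 7, 1, 0, 7, 9)
  "025639" → 6 new (0, 2, 5, 6, 3, 9)
  "6285" → prefix "62" already present; 2 new (8, 5)
  "62393728" → prefix "62" already present; 6 new (3, 9, 3, 7, 2, 8)
  "025389" → prefix "025" already present; 3 new (3, 8, 9)
Total nodes = 7 + 6 + 2 + 6 + 3 = 24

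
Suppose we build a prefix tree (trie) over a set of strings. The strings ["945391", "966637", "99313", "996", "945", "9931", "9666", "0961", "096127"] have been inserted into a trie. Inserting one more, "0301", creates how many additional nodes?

"0" is already a path in the trie; the remaining "301" must be added.
New nodes needed: |"0301"| − 1 = 4 − 1 = 3.

3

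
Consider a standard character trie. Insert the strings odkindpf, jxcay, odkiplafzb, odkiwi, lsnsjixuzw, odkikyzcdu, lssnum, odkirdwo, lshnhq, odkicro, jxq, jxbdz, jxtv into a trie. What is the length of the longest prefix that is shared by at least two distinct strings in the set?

The deepest shared node is where two words last agree before diverging.
"odkicro" and "odkikyzcdu" agree on "odki" (4 characters) before diverging; nothing deeper is shared.
Longest shared-prefix length: 4

4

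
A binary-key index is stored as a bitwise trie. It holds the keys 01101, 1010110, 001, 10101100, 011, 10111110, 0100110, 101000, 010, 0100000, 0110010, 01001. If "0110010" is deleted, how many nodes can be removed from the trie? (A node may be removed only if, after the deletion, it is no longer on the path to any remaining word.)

3

Walk "0110010" from the leaf back toward the root, removing each node that no remaining word uses.
The suffix "010" (3 nodes) is used only by "0110010"; the node for "0110" still has the child "1", so pruning stops there.
Nodes removed: 3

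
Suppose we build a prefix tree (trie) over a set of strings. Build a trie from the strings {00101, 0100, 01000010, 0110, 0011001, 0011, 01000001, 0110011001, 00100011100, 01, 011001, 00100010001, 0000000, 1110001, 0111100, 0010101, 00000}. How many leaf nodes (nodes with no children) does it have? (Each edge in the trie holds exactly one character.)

A leaf is a node with no children — equivalently, the end of a word that is not a proper prefix of any other stored word.
Those words: "0000000", "00100010001", "00100011100", "0010101", "0011001", "01000001", "01000010", "0110011001", "0111100", "1110001"
Leaf count: 10

10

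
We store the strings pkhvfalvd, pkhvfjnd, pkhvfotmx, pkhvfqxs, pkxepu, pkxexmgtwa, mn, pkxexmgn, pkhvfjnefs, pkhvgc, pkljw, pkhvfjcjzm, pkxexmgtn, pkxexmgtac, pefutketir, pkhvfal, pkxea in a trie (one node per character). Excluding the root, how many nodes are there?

For each word, the new-node count is its length minus the longest prefix already in the trie:
  "pkhvfalvd" → 9 new (p, k, h, v, f, a, l, v, d)
  "pkhvfjnd" → prefix "pkhvf" already present; 3 new (j, n, d)
  "pkhvfotmx" → prefix "pkhvf" already present; 4 new (o, t, m, x)
  "pkhvfqxs" → prefix "pkhvf" already present; 3 new (q, x, s)
  "pkxepu" → prefix "pk" already present; 4 new (x, e, p, u)
  "pkxexmgtwa" → prefix "pkxe" already present; 6 new (x, m, g, t, w, a)
  "mn" → 2 new (m, n)
  "pkxexmgn" → prefix "pkxexmg" already present; 1 new (n)
  "pkhvfjnefs" → prefix "pkhvfjn" already present; 3 new (e, f, s)
  "pkhvgc" → prefix "pkhv" already present; 2 new (g, c)
  "pkljw" → prefix "pk" already present; 3 new (l, j, w)
  "pkhvfjcjzm" → prefix "pkhvfj" already present; 4 new (c, j, z, m)
  "pkxexmgtn" → prefix "pkxexmgt" already present; 1 new (n)
  "pkxexmgtac" → prefix "pkxexmgt" already present; 2 new (a, c)
  "pefutketir" → prefix "p" already present; 9 new (e, f, u, t, k, e, t, i, r)
  "pkhvfal" → prefix "pkhvfal" already present; 0 new (none)
  "pkxea" → prefix "pkxe" already present; 1 new (a)
Total nodes = 9 + 3 + 4 + 3 + 4 + 6 + 2 + 1 + 3 + 2 + 3 + 4 + 1 + 2 + 9 + 0 + 1 = 57

57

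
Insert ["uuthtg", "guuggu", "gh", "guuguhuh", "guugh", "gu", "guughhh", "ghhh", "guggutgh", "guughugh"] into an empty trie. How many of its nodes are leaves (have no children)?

7

Leaves are exactly the stored words that no other stored word extends.
Those words: "ghhh", "guggutgh", "guuggu", "guughhh", "guughugh", "guuguhuh", "uuthtg"
Leaf count: 7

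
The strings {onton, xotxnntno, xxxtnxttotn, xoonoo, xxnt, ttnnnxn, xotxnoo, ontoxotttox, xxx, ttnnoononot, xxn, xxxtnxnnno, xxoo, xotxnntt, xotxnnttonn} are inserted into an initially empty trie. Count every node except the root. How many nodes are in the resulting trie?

63

Count nodes per top-level branch (shared prefixes stored once):
  'o'-branch (onton, ontoxotttox): 12 nodes
  't'-branch (ttnnnxn, ttnnoononot): 14 nodes
  'x'-branch (xoonoo, xotxnntno, xotxnntt, xotxnnttonn, xotxnoo, xxn, xxnt, xxoo, xxx, xxxtnxnnno, xxxtnxttotn): 37 nodes
Sum: 63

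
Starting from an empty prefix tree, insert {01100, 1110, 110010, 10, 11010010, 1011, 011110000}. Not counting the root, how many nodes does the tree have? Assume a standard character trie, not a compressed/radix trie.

Insert word by word; a character creates a node only if that edge doesn't already exist:
  "01100" → 5 new (0, 1, 1, 0, 0)
  "1110" → 4 new (1, 1, 1, 0)
  "110010" → prefix "11" already present; 4 new (0, 0, 1, 0)
  "10" → prefix "1" already present; 1 new (0)
  "11010010" → prefix "110" already present; 5 new (1, 0, 0, 1, 0)
  "1011" → prefix "10" already present; 2 new (1, 1)
  "011110000" → prefix "011" already present; 6 new (1, 1, 0, 0, 0, 0)
Total nodes = 5 + 4 + 4 + 1 + 5 + 2 + 6 = 27

27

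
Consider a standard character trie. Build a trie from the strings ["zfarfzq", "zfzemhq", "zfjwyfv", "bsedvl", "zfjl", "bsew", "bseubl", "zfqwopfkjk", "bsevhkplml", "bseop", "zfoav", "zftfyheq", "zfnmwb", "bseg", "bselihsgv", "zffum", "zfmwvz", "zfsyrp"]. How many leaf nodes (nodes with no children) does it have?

18

A leaf is a node with no children — equivalently, the end of a word that is not a proper prefix of any other stored word.
Those words: "bsedvl", "bseg", "bselihsgv", "bseop", "bseubl", "bsevhkplml", "bsew", "zfarfzq", "zffum", "zfjl", "zfjwyfv", "zfmwvz", "zfnmwb", "zfoav", "zfqwopfkjk", "zfsyrp", "zftfyheq", "zfzemhq"
Leaf count: 18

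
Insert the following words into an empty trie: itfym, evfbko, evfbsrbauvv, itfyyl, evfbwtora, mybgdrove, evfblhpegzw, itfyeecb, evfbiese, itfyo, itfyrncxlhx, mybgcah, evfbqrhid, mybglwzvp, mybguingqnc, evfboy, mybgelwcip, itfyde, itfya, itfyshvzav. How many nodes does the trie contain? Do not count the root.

For each word, the new-node count is its length minus the longest prefix already in the trie:
  "itfym" → 5 new (i, t, f, y, m)
  "evfbko" → 6 new (e, v, f, b, k, o)
  "evfbsrbauvv" → prefix "evfb" already present; 7 new (s, r, b, a, u, v, v)
  "itfyyl" → prefix "itfy" already present; 2 new (y, l)
  "evfbwtora" → prefix "evfb" already present; 5 new (w, t, o, r, a)
  "mybgdrove" → 9 new (m, y, b, g, d, r, o, v, e)
  "evfblhpegzw" → prefix "evfb" already present; 7 new (l, h, p, e, g, z, w)
  "itfyeecb" → prefix "itfy" already present; 4 new (e, e, c, b)
  "evfbiese" → prefix "evfb" already present; 4 new (i, e, s, e)
  "itfyo" → prefix "itfy" already present; 1 new (o)
  "itfyrncxlhx" → prefix "itfy" already present; 7 new (r, n, c, x, l, h, x)
  "mybgcah" → prefix "mybg" already present; 3 new (c, a, h)
  "evfbqrhid" → prefix "evfb" already present; 5 new (q, r, h, i, d)
  "mybglwzvp" → prefix "mybg" already present; 5 new (l, w, z, v, p)
  "mybguingqnc" → prefix "mybg" already present; 7 new (u, i, n, g, q, n, c)
  "evfboy" → prefix "evfb" already present; 2 new (o, y)
  "mybgelwcip" → prefix "mybg" already present; 6 new (e, l, w, c, i, p)
  "itfyde" → prefix "itfy" already present; 2 new (d, e)
  "itfya" → prefix "itfy" already present; 1 new (a)
  "itfyshvzav" → prefix "itfy" already present; 6 new (s, h, v, z, a, v)
Total nodes = 5 + 6 + 7 + 2 + 5 + 9 + 7 + 4 + 4 + 1 + 7 + 3 + 5 + 5 + 7 + 2 + 6 + 2 + 1 + 6 = 94

94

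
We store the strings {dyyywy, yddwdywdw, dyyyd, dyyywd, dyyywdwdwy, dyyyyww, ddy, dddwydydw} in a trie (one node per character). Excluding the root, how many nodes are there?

Trie structure (* marks end of a word):
(root)
├─ d
│  ├─ d
│  │  ├─ d
│  │  │  └─ w
│  │  │     └─ y
│  │  │        └─ d
│  │  │           └─ y
│  │  │              └─ d
│  │  │                 └─ w *
│  │  └─ y *
│  └─ y
│     └─ y
│        └─ y
│           ├─ d *
│           ├─ w
│           │  ├─ d *
│           │  │  └─ w
│           │  │     └─ d
│           │  │        └─ w
│           │  │           └─ y *
│           │  └─ y *
│           └─ y
│              └─ w
│                 └─ w *
└─ y
   └─ d
      └─ d
         └─ w
            └─ d
               └─ y
                  └─ w
                     └─ d
                        └─ w *
Counting every labelled node above: 33.

33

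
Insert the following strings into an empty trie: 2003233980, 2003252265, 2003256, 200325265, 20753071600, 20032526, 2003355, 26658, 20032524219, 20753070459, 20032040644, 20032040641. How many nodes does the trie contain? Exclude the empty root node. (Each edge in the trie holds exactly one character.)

49

Count nodes per top-level branch (shared prefixes stored once):
  '2'-branch (20032040641, 20032040644, 2003233980, 2003252265, 20032524219, 20032526, 200325265, 2003256, 2003355, 20753070459, 20753071600, 26658): 49 nodes
Sum: 49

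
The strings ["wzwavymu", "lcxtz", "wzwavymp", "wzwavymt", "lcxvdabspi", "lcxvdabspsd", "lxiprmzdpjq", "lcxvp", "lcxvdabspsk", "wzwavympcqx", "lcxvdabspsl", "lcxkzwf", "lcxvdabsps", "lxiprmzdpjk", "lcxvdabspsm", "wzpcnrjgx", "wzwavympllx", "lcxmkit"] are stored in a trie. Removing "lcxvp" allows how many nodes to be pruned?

After clearing the end-marker at "lcxvp", prune upward until reaching a node still needed by another word.
The suffix "p" (1 node) is used only by "lcxvp"; the node for "lcxv" still has the child "d", so pruning stops there.
Nodes removed: 1

1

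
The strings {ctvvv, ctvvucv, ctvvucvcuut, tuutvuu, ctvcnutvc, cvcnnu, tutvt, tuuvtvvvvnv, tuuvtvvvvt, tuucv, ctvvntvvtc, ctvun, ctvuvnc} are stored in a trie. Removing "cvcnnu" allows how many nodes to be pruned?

5

After clearing the end-marker at "cvcnnu", prune upward until reaching a node still needed by another word.
The suffix "vcnnu" (5 nodes) is used only by "cvcnnu"; the node for "c" still has the child "t", so pruning stops there.
Nodes removed: 5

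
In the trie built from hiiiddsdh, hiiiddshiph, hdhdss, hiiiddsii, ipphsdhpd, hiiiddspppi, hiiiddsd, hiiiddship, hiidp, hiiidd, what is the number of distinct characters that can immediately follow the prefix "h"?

The children of the "h" node are the distinct next characters among strings starting with "h".
Distinct next characters after "h": d, i.
That node has 2 child edges.

2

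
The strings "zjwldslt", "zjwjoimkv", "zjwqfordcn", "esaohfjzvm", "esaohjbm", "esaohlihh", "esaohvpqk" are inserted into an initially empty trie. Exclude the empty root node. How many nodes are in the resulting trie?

42

Trace insertions, counting only characters that open a new branch:
  "zjwldslt" → 8 new (z, j, w, l, d, s, l, t)
  "zjwjoimkv" → prefix "zjw" already present; 6 new (j, o, i, m, k, v)
  "zjwqfordcn" → prefix "zjw" already present; 7 new (q, f, o, r, d, c, n)
  "esaohfjzvm" → 10 new (e, s, a, o, h, f, j, z, v, m)
  "esaohjbm" → prefix "esaoh" already present; 3 new (j, b, m)
  "esaohlihh" → prefix "esaoh" already present; 4 new (l, i, h, h)
  "esaohvpqk" → prefix "esaoh" already present; 4 new (v, p, q, k)
Total nodes = 8 + 6 + 7 + 10 + 3 + 4 + 4 = 42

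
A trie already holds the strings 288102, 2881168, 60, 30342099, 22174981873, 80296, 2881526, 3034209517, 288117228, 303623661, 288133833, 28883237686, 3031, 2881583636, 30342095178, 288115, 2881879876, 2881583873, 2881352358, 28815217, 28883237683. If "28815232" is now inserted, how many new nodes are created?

The longest prefix of "28815232" already in the trie is "288152" (length 6).
So 8 − 6 = 2 new nodes.

2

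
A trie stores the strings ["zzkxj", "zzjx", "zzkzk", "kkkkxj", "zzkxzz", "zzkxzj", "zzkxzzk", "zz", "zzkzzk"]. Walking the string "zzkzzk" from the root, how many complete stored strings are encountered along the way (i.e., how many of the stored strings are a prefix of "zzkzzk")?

2

Traverse "zzkzzk" character by character; count nodes along the way that are marked as word ends.
Prefixes of the query that are stored words: "zz", "zzkzzk"
Count: 2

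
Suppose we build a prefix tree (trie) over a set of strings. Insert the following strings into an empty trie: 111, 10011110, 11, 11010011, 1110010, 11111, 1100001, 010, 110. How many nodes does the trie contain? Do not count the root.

29

Count nodes per top-level branch (shared prefixes stored once):
  '0'-branch (010): 3 nodes
  '1'-branch (10011110, 11, 110, 1100001, 11010011, 111, 1110010, 11111): 26 nodes
Sum: 29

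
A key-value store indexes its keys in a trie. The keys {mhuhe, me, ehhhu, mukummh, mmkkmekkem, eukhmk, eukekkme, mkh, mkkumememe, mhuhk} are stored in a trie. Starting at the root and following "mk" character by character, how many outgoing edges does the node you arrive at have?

The children of the "mk" node are the distinct next characters among strings starting with "mk".
Distinct next characters after "mk": h, k.
That node has 2 child edges.

2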